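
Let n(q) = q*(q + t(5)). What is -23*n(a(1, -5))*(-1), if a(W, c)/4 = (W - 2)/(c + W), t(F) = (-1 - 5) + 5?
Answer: 0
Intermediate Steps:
t(F) = -1 (t(F) = -6 + 5 = -1)
a(W, c) = 4*(-2 + W)/(W + c) (a(W, c) = 4*((W - 2)/(c + W)) = 4*((-2 + W)/(W + c)) = 4*(-2 + W)/(W + c))
n(q) = q*(-1 + q) (n(q) = q*(q - 1) = q*(-1 + q))
-23*n(a(1, -5))*(-1) = -23*4*(-2 + 1)/(1 - 5)*(-1 + 4*(-2 + 1)/(1 - 5))*(-1) = -23*4*(-1)/(-4)*(-1 + 4*(-1)/(-4))*(-1) = -23*4*(-1/4)*(-1)*(-1 + 4*(-1/4)*(-1))*(-1) = -23*(-1 + 1)*(-1) = -23*0*(-1) = 0*(-1) = 0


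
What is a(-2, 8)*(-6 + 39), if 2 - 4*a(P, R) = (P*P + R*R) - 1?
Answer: -2145/4 ≈ -536.25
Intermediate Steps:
a(P, R) = ¾ - P²/4 - R²/4 (a(P, R) = ½ - ((P*P + R*R) - 1)/4 = ½ - ((P² + R²) - 1)/4 = ½ - (-1 + P² + R²)/4 = ½ + (¼ - P²/4 - R²/4) = ¾ - P²/4 - R²/4)
a(-2, 8)*(-6 + 39) = (¾ - ¼*(-2)² - ¼*8²)*(-6 + 39) = (¾ - ¼*4 - ¼*64)*33 = (¾ - 1 - 16)*33 = -65/4*33 = -2145/4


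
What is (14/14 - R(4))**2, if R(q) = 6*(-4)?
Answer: 625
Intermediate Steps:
R(q) = -24
(14/14 - R(4))**2 = (14/14 - 1*(-24))**2 = (14*(1/14) + 24)**2 = (1 + 24)**2 = 25**2 = 625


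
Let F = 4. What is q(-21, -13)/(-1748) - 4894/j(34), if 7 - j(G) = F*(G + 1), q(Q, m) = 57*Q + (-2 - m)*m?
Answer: 114907/3059 ≈ 37.564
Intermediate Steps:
q(Q, m) = 57*Q + m*(-2 - m)
j(G) = 3 - 4*G (j(G) = 7 - 4*(G + 1) = 7 - 4*(1 + G) = 7 - (4 + 4*G) = 7 + (-4 - 4*G) = 3 - 4*G)
q(-21, -13)/(-1748) - 4894/j(34) = (-1*(-13)² - 2*(-13) + 57*(-21))/(-1748) - 4894/(3 - 4*34) = (-1*169 + 26 - 1197)*(-1/1748) - 4894/(3 - 136) = (-169 + 26 - 1197)*(-1/1748) - 4894/(-133) = -1340*(-1/1748) - 4894*(-1/133) = 335/437 + 4894/133 = 114907/3059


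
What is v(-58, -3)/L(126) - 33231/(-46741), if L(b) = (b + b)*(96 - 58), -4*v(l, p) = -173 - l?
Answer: 1278255439/1790367264 ≈ 0.71396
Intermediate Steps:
v(l, p) = 173/4 + l/4 (v(l, p) = -(-173 - l)/4 = 173/4 + l/4)
L(b) = 76*b (L(b) = (2*b)*38 = 76*b)
v(-58, -3)/L(126) - 33231/(-46741) = (173/4 + (¼)*(-58))/((76*126)) - 33231/(-46741) = (173/4 - 29/2)/9576 - 33231*(-1/46741) = (115/4)*(1/9576) + 33231/46741 = 115/38304 + 33231/46741 = 1278255439/1790367264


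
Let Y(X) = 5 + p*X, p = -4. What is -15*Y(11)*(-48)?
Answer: -28080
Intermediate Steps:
Y(X) = 5 - 4*X
-15*Y(11)*(-48) = -15*(5 - 4*11)*(-48) = -15*(5 - 44)*(-48) = -15*(-39)*(-48) = 585*(-48) = -28080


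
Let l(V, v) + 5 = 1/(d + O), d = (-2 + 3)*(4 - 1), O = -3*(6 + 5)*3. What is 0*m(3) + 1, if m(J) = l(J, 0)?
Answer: 1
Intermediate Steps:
O = -99 (O = -33*3 = -3*33 = -99)
d = 3 (d = 1*3 = 3)
l(V, v) = -481/96 (l(V, v) = -5 + 1/(3 - 99) = -5 + 1/(-96) = -5 - 1/96 = -481/96)
m(J) = -481/96
0*m(3) + 1 = 0*(-481/96) + 1 = 0 + 1 = 1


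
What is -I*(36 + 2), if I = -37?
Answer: 1406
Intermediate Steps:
-I*(36 + 2) = -(-37)*(36 + 2) = -(-37)*38 = -1*(-1406) = 1406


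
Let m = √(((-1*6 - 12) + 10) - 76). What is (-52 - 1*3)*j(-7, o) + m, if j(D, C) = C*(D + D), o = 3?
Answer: 2310 + 2*I*√21 ≈ 2310.0 + 9.1651*I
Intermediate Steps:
j(D, C) = 2*C*D (j(D, C) = C*(2*D) = 2*C*D)
m = 2*I*√21 (m = √(((-6 - 12) + 10) - 76) = √((-18 + 10) - 76) = √(-8 - 76) = √(-84) = 2*I*√21 ≈ 9.1651*I)
(-52 - 1*3)*j(-7, o) + m = (-52 - 1*3)*(2*3*(-7)) + 2*I*√21 = (-52 - 3)*(-42) + 2*I*√21 = -55*(-42) + 2*I*√21 = 2310 + 2*I*√21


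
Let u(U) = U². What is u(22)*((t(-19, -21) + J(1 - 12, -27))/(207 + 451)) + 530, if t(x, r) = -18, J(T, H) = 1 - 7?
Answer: 168562/329 ≈ 512.35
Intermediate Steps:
J(T, H) = -6
u(22)*((t(-19, -21) + J(1 - 12, -27))/(207 + 451)) + 530 = 22²*((-18 - 6)/(207 + 451)) + 530 = 484*(-24/658) + 530 = 484*(-24*1/658) + 530 = 484*(-12/329) + 530 = -5808/329 + 530 = 168562/329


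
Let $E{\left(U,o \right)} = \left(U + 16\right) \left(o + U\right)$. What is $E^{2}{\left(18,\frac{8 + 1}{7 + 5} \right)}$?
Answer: $\frac{1625625}{4} \approx 4.0641 \cdot 10^{5}$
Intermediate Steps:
$E{\left(U,o \right)} = \left(16 + U\right) \left(U + o\right)$
$E^{2}{\left(18,\frac{8 + 1}{7 + 5} \right)} = \left(18^{2} + 16 \cdot 18 + 16 \frac{8 + 1}{7 + 5} + 18 \frac{8 + 1}{7 + 5}\right)^{2} = \left(324 + 288 + 16 \cdot \frac{9}{12} + 18 \cdot \frac{9}{12}\right)^{2} = \left(324 + 288 + 16 \cdot 9 \cdot \frac{1}{12} + 18 \cdot 9 \cdot \frac{1}{12}\right)^{2} = \left(324 + 288 + 16 \cdot \frac{3}{4} + 18 \cdot \frac{3}{4}\right)^{2} = \left(324 + 288 + 12 + \frac{27}{2}\right)^{2} = \left(\frac{1275}{2}\right)^{2} = \frac{1625625}{4}$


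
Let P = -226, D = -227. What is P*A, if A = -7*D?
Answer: -359114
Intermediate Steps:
A = 1589 (A = -7*(-227) = 1589)
P*A = -226*1589 = -359114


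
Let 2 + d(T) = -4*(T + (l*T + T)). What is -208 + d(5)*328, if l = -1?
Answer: -7424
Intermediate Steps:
d(T) = -2 - 4*T (d(T) = -2 - 4*(T + (-T + T)) = -2 - 4*(T + 0) = -2 - 4*T)
-208 + d(5)*328 = -208 + (-2 - 4*5)*328 = -208 + (-2 - 20)*328 = -208 - 22*328 = -208 - 7216 = -7424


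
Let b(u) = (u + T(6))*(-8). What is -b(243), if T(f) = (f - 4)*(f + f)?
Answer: 2136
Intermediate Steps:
T(f) = 2*f*(-4 + f) (T(f) = (-4 + f)*(2*f) = 2*f*(-4 + f))
b(u) = -192 - 8*u (b(u) = (u + 2*6*(-4 + 6))*(-8) = (u + 2*6*2)*(-8) = (u + 24)*(-8) = (24 + u)*(-8) = -192 - 8*u)
-b(243) = -(-192 - 8*243) = -(-192 - 1944) = -1*(-2136) = 2136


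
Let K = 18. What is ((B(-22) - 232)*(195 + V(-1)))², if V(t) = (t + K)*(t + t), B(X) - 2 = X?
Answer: 1646087184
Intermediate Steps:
B(X) = 2 + X
V(t) = 2*t*(18 + t) (V(t) = (t + 18)*(t + t) = (18 + t)*(2*t) = 2*t*(18 + t))
((B(-22) - 232)*(195 + V(-1)))² = (((2 - 22) - 232)*(195 + 2*(-1)*(18 - 1)))² = ((-20 - 232)*(195 + 2*(-1)*17))² = (-252*(195 - 34))² = (-252*161)² = (-40572)² = 1646087184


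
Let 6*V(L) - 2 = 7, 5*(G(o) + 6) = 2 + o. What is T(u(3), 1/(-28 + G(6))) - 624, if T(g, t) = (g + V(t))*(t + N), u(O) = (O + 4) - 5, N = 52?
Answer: -143243/324 ≈ -442.11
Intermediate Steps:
G(o) = -28/5 + o/5 (G(o) = -6 + (2 + o)/5 = -6 + (2/5 + o/5) = -28/5 + o/5)
u(O) = -1 + O (u(O) = (4 + O) - 5 = -1 + O)
V(L) = 3/2 (V(L) = 1/3 + (1/6)*7 = 1/3 + 7/6 = 3/2)
T(g, t) = (52 + t)*(3/2 + g) (T(g, t) = (g + 3/2)*(t + 52) = (3/2 + g)*(52 + t) = (52 + t)*(3/2 + g))
T(u(3), 1/(-28 + G(6))) - 624 = (78 + 52*(-1 + 3) + 3/(2*(-28 + (-28/5 + (1/5)*6))) + (-1 + 3)/(-28 + (-28/5 + (1/5)*6))) - 624 = (78 + 52*2 + 3/(2*(-28 + (-28/5 + 6/5))) + 2/(-28 + (-28/5 + 6/5))) - 624 = (78 + 104 + 3/(2*(-28 - 22/5)) + 2/(-28 - 22/5)) - 624 = (78 + 104 + 3/(2*(-162/5)) + 2/(-162/5)) - 624 = (78 + 104 + (3/2)*(-5/162) + 2*(-5/162)) - 624 = (78 + 104 - 5/108 - 5/81) - 624 = 58933/324 - 624 = -143243/324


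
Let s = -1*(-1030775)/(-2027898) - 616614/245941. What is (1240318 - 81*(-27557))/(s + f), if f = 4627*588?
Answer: 1731853559045473830/1356917319193952521 ≈ 1.2763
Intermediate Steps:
s = -1503940131647/498743262018 (s = 1030775*(-1/2027898) - 616614*1/245941 = -1030775/2027898 - 616614/245941 = -1503940131647/498743262018 ≈ -3.0155)
f = 2720676
(1240318 - 81*(-27557))/(s + f) = (1240318 - 81*(-27557))/(-1503940131647/498743262018 + 2720676) = (1240318 + 2232117)/(1356917319193952521/498743262018) = 3472435*(498743262018/1356917319193952521) = 1731853559045473830/1356917319193952521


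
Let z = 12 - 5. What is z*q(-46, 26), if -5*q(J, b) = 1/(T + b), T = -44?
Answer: 7/90 ≈ 0.077778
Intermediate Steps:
z = 7
q(J, b) = -1/(5*(-44 + b))
z*q(-46, 26) = 7*(-1/(-220 + 5*26)) = 7*(-1/(-220 + 130)) = 7*(-1/(-90)) = 7*(-1*(-1/90)) = 7*(1/90) = 7/90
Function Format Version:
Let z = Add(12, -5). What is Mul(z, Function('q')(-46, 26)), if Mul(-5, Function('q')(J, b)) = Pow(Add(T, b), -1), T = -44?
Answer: Rational(7, 90) ≈ 0.077778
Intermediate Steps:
z = 7
Function('q')(J, b) = Mul(Rational(-1, 5), Pow(Add(-44, b), -1))
Mul(z, Function('q')(-46, 26)) = Mul(7, Mul(-1, Pow(Add(-220, Mul(5, 26)), -1))) = Mul(7, Mul(-1, Pow(Add(-220, 130), -1))) = Mul(7, Mul(-1, Pow(-90, -1))) = Mul(7, Mul(-1, Rational(-1, 90))) = Mul(7, Rational(1, 90)) = Rational(7, 90)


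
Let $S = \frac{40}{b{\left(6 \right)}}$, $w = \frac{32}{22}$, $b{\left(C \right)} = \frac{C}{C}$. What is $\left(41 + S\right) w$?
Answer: $\frac{1296}{11} \approx 117.82$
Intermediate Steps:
$b{\left(C \right)} = 1$
$w = \frac{16}{11}$ ($w = 32 \cdot \frac{1}{22} = \frac{16}{11} \approx 1.4545$)
$S = 40$ ($S = \frac{40}{1} = 40 \cdot 1 = 40$)
$\left(41 + S\right) w = \left(41 + 40\right) \frac{16}{11} = 81 \cdot \frac{16}{11} = \frac{1296}{11}$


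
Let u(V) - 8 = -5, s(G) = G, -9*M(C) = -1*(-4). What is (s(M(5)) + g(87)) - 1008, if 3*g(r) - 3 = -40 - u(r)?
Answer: -9196/9 ≈ -1021.8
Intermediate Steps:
M(C) = -4/9 (M(C) = -(-1)*(-4)/9 = -⅑*4 = -4/9)
u(V) = 3 (u(V) = 8 - 5 = 3)
g(r) = -40/3 (g(r) = 1 + (-40 - 1*3)/3 = 1 + (-40 - 3)/3 = 1 + (⅓)*(-43) = 1 - 43/3 = -40/3)
(s(M(5)) + g(87)) - 1008 = (-4/9 - 40/3) - 1008 = -124/9 - 1008 = -9196/9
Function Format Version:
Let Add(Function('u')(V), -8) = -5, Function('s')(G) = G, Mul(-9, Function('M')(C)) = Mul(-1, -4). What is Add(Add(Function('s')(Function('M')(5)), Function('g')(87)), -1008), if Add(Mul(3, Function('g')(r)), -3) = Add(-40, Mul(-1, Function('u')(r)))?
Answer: Rational(-9196, 9) ≈ -1021.8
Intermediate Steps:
Function('M')(C) = Rational(-4, 9) (Function('M')(C) = Mul(Rational(-1, 9), Mul(-1, -4)) = Mul(Rational(-1, 9), 4) = Rational(-4, 9))
Function('u')(V) = 3 (Function('u')(V) = Add(8, -5) = 3)
Function('g')(r) = Rational(-40, 3) (Function('g')(r) = Add(1, Mul(Rational(1, 3), Add(-40, Mul(-1, 3)))) = Add(1, Mul(Rational(1, 3), Add(-40, -3))) = Add(1, Mul(Rational(1, 3), -43)) = Add(1, Rational(-43, 3)) = Rational(-40, 3))
Add(Add(Function('s')(Function('M')(5)), Function('g')(87)), -1008) = Add(Add(Rational(-4, 9), Rational(-40, 3)), -1008) = Add(Rational(-124, 9), -1008) = Rational(-9196, 9)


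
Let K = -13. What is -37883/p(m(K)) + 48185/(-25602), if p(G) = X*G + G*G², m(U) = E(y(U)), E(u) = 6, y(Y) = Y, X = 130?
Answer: -169645471/4249932 ≈ -39.917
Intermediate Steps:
m(U) = 6
p(G) = G³ + 130*G (p(G) = 130*G + G*G² = 130*G + G³ = G³ + 130*G)
-37883/p(m(K)) + 48185/(-25602) = -37883*1/(6*(130 + 6²)) + 48185/(-25602) = -37883*1/(6*(130 + 36)) + 48185*(-1/25602) = -37883/(6*166) - 48185/25602 = -37883/996 - 48185/25602 = -169645471/4249932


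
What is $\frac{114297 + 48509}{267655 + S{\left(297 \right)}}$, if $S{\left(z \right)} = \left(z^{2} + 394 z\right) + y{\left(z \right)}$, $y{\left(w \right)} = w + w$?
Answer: $\frac{81403}{236738} \approx 0.34385$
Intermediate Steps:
$y{\left(w \right)} = 2 w$
$S{\left(z \right)} = z^{2} + 396 z$ ($S{\left(z \right)} = \left(z^{2} + 394 z\right) + 2 z = z^{2} + 396 z$)
$\frac{114297 + 48509}{267655 + S{\left(297 \right)}} = \frac{114297 + 48509}{267655 + 297 \left(396 + 297\right)} = \frac{162806}{267655 + 297 \cdot 693} = \frac{162806}{267655 + 205821} = \frac{162806}{473476} = 162806 \cdot \frac{1}{473476} = \frac{81403}{236738}$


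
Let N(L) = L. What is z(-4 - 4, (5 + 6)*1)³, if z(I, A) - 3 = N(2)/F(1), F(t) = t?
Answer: 125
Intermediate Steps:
z(I, A) = 5 (z(I, A) = 3 + 2/1 = 3 + 2*1 = 3 + 2 = 5)
z(-4 - 4, (5 + 6)*1)³ = 5³ = 125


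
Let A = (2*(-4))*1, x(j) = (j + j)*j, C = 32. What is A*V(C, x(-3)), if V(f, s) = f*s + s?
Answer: -4752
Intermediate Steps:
x(j) = 2*j² (x(j) = (2*j)*j = 2*j²)
A = -8 (A = -8*1 = -8)
V(f, s) = s + f*s
A*V(C, x(-3)) = -8*2*(-3)²*(1 + 32) = -8*2*9*33 = -144*33 = -8*594 = -4752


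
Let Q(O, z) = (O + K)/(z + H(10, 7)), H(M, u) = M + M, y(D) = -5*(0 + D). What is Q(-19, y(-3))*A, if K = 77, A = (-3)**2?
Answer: 522/35 ≈ 14.914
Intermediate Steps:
A = 9
y(D) = -5*D
H(M, u) = 2*M
Q(O, z) = (77 + O)/(20 + z) (Q(O, z) = (O + 77)/(z + 2*10) = (77 + O)/(z + 20) = (77 + O)/(20 + z))
Q(-19, y(-3))*A = ((77 - 19)/(20 - 5*(-3)))*9 = (58/(20 + 15))*9 = (58/35)*9 = 522/35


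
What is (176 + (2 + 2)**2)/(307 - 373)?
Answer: -32/11 ≈ -2.9091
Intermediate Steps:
(176 + (2 + 2)**2)/(307 - 373) = (176 + 4**2)/(-66) = (176 + 16)*(-1/66) = 192*(-1/66) = -32/11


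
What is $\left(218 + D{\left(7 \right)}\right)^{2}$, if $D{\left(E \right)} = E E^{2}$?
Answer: $314721$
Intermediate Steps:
$D{\left(E \right)} = E^{3}$
$\left(218 + D{\left(7 \right)}\right)^{2} = \left(218 + 7^{3}\right)^{2} = \left(218 + 343\right)^{2} = 561^{2} = 314721$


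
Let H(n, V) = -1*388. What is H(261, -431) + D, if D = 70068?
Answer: 69680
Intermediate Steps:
H(n, V) = -388
H(261, -431) + D = -388 + 70068 = 69680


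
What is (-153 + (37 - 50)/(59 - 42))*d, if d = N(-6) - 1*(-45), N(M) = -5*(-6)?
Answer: -196050/17 ≈ -11532.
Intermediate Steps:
N(M) = 30
d = 75 (d = 30 - 1*(-45) = 30 + 45 = 75)
(-153 + (37 - 50)/(59 - 42))*d = (-153 + (37 - 50)/(59 - 42))*75 = (-153 - 13/17)*75 = -2614/17*75 = -196050/17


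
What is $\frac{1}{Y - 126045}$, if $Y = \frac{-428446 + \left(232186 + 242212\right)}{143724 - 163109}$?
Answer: $- \frac{19385}{2443428277} \approx -7.9335 \cdot 10^{-6}$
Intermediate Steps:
$Y = - \frac{45952}{19385}$ ($Y = \frac{-428446 + 474398}{-19385} = 45952 \left(- \frac{1}{19385}\right) = - \frac{45952}{19385} \approx -2.3705$)
$\frac{1}{Y - 126045} = \frac{1}{- \frac{45952}{19385} - 126045} = \frac{1}{- \frac{2443428277}{19385}} = - \frac{19385}{2443428277}$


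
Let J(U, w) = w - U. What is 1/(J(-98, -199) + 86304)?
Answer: 1/86203 ≈ 1.1601e-5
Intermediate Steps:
1/(J(-98, -199) + 86304) = 1/((-199 - 1*(-98)) + 86304) = 1/((-199 + 98) + 86304) = 1/(-101 + 86304) = 1/86203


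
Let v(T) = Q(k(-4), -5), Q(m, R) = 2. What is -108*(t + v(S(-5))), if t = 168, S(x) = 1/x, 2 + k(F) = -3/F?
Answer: -18360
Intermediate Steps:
k(F) = -2 - 3/F
v(T) = 2
-108*(t + v(S(-5))) = -108*(168 + 2) = -108*170 = -18360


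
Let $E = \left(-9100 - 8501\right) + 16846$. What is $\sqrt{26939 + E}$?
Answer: $2 \sqrt{6546} \approx 161.81$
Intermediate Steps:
$E = -755$ ($E = -17601 + 16846 = -755$)
$\sqrt{26939 + E} = \sqrt{26939 - 755} = \sqrt{26184} = 2 \sqrt{6546}$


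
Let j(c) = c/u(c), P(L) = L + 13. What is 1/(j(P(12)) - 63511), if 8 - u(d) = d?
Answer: -17/1079712 ≈ -1.5745e-5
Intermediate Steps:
P(L) = 13 + L
u(d) = 8 - d
j(c) = c/(8 - c)
1/(j(P(12)) - 63511) = 1/(-(13 + 12)/(-8 + (13 + 12)) - 63511) = 1/(-1*25/(-8 + 25) - 63511) = 1/(-1*25/17 - 63511) = 1/(-1*25*1/17 - 63511) = 1/(-25/17 - 63511) = 1/(-1079712/17) = -17/1079712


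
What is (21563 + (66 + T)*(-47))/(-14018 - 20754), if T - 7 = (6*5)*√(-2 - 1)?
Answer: -4533/8693 + 705*I*√3/17386 ≈ -0.52145 + 0.070234*I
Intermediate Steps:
T = 7 + 30*I*√3 (T = 7 + (6*5)*√(-2 - 1) = 7 + 30*√(-3) = 7 + 30*(I*√3) = 7 + 30*I*√3 ≈ 7.0 + 51.962*I)
(21563 + (66 + T)*(-47))/(-14018 - 20754) = (21563 + (66 + (7 + 30*I*√3))*(-47))/(-14018 - 20754) = (21563 + (73 + 30*I*√3)*(-47))/(-34772) = (21563 + (-3431 - 1410*I*√3))*(-1/34772) = (18132 - 1410*I*√3)*(-1/34772) = -4533/8693 + 705*I*√3/17386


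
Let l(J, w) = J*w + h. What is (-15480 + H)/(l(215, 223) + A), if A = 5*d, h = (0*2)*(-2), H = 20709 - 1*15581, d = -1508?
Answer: -10352/40405 ≈ -0.25621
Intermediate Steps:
H = 5128 (H = 20709 - 15581 = 5128)
h = 0 (h = 0*(-2) = 0)
A = -7540 (A = 5*(-1508) = -7540)
l(J, w) = J*w (l(J, w) = J*w + 0 = J*w)
(-15480 + H)/(l(215, 223) + A) = (-15480 + 5128)/(215*223 - 7540) = -10352/(47945 - 7540) = -10352/40405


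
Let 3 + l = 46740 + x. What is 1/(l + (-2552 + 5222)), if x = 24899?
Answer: 1/74306 ≈ 1.3458e-5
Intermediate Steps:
l = 71636 (l = -3 + (46740 + 24899) = -3 + 71639 = 71636)
1/(l + (-2552 + 5222)) = 1/(71636 + (-2552 + 5222)) = 1/(71636 + 2670) = 1/74306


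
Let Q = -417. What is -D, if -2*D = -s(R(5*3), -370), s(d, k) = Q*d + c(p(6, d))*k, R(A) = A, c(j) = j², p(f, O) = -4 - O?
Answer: 139825/2 ≈ 69913.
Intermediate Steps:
s(d, k) = -417*d + k*(-4 - d)² (s(d, k) = -417*d + (-4 - d)²*k = -417*d + k*(-4 - d)²)
D = -139825/2 (D = -(-1)*(-2085*3 - 370*(4 + 5*3)²)/2 = -(-1)*(-417*15 - 370*(4 + 15)²)/2 = -(-1)*(-6255 - 370*19²)/2 = -(-1)*(-6255 - 370*361)/2 = -(-1)*(-6255 - 133570)/2 = -(-1)*(-139825)/2 = -½*139825 = -139825/2 ≈ -69913.)
-D = -1*(-139825/2) = 139825/2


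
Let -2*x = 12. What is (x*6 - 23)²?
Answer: 3481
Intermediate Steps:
x = -6 (x = -½*12 = -6)
(x*6 - 23)² = (-6*6 - 23)² = (-36 - 23)² = (-59)² = 3481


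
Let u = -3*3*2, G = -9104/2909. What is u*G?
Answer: 163872/2909 ≈ 56.333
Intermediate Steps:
G = -9104/2909 (G = -9104*1/2909 = -9104/2909 ≈ -3.1296)
u = -18 (u = -9*2 = -18)
u*G = -18*(-9104/2909) = 163872/2909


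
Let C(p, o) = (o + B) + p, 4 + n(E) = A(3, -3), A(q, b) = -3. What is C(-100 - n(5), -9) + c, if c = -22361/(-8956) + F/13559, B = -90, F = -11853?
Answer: -23118368237/121434404 ≈ -190.38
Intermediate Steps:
n(E) = -7 (n(E) = -4 - 3 = -7)
C(p, o) = -90 + o + p (C(p, o) = (o - 90) + p = (-90 + o) + p = -90 + o + p)
c = 197037331/121434404 (c = -22361/(-8956) - 11853/13559 = -22361*(-1/8956) - 11853*1/13559 = 22361/8956 - 11853/13559 = 197037331/121434404 ≈ 1.6226)
C(-100 - n(5), -9) + c = (-90 - 9 + (-100 - 1*(-7))) + 197037331/121434404 = (-90 - 9 + (-100 + 7)) + 197037331/121434404 = (-90 - 9 - 93) + 197037331/121434404 = -192 + 197037331/121434404 = -23118368237/121434404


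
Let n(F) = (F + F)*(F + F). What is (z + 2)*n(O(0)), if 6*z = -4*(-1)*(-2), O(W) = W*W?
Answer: 0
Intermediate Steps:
O(W) = W**2
n(F) = 4*F**2 (n(F) = (2*F)*(2*F) = 4*F**2)
z = -4/3 (z = (-4*(-1)*(-2))/6 = (4*(-2))/6 = (1/6)*(-8) = -4/3 ≈ -1.3333)
(z + 2)*n(O(0)) = (-4/3 + 2)*(4*(0**2)**2) = 2*(4*0**2)/3 = 2*(4*0)/3 = (2/3)*0 = 0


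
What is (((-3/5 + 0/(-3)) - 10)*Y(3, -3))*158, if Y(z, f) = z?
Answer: -25122/5 ≈ -5024.4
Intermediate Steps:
(((-3/5 + 0/(-3)) - 10)*Y(3, -3))*158 = (((-3/5 + 0/(-3)) - 10)*3)*158 = (((-3*⅕ + 0*(-⅓)) - 10)*3)*158 = (((-⅗ + 0) - 10)*3)*158 = ((-⅗ - 10)*3)*158 = -53/5*3*158 = -159/5*158 = -25122/5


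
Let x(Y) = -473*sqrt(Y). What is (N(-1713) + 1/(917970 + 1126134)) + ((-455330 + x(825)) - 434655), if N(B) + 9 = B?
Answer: -1822741845527/2044104 - 2365*sqrt(33) ≈ -9.0529e+5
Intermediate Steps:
N(B) = -9 + B
(N(-1713) + 1/(917970 + 1126134)) + ((-455330 + x(825)) - 434655) = ((-9 - 1713) + 1/(917970 + 1126134)) + ((-455330 - 2365*sqrt(33)) - 434655) = (-1722 + 1/2044104) + ((-455330 - 2365*sqrt(33)) - 434655) = -3519947087/2044104 + (-889985 - 2365*sqrt(33)) = -1822741845527/2044104 - 2365*sqrt(33)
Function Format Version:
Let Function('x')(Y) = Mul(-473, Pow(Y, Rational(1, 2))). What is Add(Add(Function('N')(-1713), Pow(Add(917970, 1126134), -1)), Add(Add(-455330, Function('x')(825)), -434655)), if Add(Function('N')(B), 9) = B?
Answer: Add(Rational(-1822741845527, 2044104), Mul(-2365, Pow(33, Rational(1, 2)))) ≈ -9.0529e+5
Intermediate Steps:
Function('N')(B) = Add(-9, B)
Add(Add(Function('N')(-1713), Pow(Add(917970, 1126134), -1)), Add(Add(-455330, Function('x')(825)), -434655)) = Add(Add(Add(-9, -1713), Pow(Add(917970, 1126134), -1)), Add(Add(-455330, Mul(-473, Pow(825, Rational(1, 2)))), -434655)) = Add(Add(-1722, Pow(2044104, -1)), Add(Add(-455330, Mul(-473, Mul(5, Pow(33, Rational(1, 2))))), -434655)) = Add(Add(-1722, Rational(1, 2044104)), Add(Add(-455330, Mul(-2365, Pow(33, Rational(1, 2)))), -434655)) = Add(Rational(-3519947087, 2044104), Add(-889985, Mul(-2365, Pow(33, Rational(1, 2))))) = Add(Rational(-1822741845527, 2044104), Mul(-2365, Pow(33, Rational(1, 2))))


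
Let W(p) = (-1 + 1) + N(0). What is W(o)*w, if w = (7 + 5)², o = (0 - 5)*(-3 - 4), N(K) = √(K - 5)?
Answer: 144*I*√5 ≈ 321.99*I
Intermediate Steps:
N(K) = √(-5 + K)
o = 35 (o = -5*(-7) = 35)
W(p) = I*√5 (W(p) = (-1 + 1) + √(-5 + 0) = 0 + √(-5) = 0 + I*√5 = I*√5)
w = 144 (w = 12² = 144)
W(o)*w = (I*√5)*144 = 144*I*√5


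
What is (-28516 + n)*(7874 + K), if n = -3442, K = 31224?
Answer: -1249493884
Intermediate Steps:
(-28516 + n)*(7874 + K) = (-28516 - 3442)*(7874 + 31224) = -31958*39098 = -1249493884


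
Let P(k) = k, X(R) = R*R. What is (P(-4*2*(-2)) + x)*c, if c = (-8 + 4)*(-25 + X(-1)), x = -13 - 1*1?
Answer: 192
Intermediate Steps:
X(R) = R**2
x = -14 (x = -13 - 1 = -14)
c = 96 (c = (-8 + 4)*(-25 + (-1)**2) = -4*(-25 + 1) = -4*(-24) = 96)
(P(-4*2*(-2)) + x)*c = (-4*2*(-2) - 14)*96 = (-8*(-2) - 14)*96 = (16 - 14)*96 = 2*96 = 192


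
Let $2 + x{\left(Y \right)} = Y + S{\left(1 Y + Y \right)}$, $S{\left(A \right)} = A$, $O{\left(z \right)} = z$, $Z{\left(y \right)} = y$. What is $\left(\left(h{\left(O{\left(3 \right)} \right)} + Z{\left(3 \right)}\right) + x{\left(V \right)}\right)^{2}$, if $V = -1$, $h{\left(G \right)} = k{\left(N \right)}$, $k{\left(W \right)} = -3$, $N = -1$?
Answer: $25$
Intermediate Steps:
$h{\left(G \right)} = -3$
$x{\left(Y \right)} = -2 + 3 Y$ ($x{\left(Y \right)} = -2 + \left(Y + \left(1 Y + Y\right)\right) = -2 + \left(Y + \left(Y + Y\right)\right) = -2 + \left(Y + 2 Y\right) = -2 + 3 Y$)
$\left(\left(h{\left(O{\left(3 \right)} \right)} + Z{\left(3 \right)}\right) + x{\left(V \right)}\right)^{2} = \left(\left(-3 + 3\right) + \left(-2 + 3 \left(-1\right)\right)\right)^{2} = \left(0 - 5\right)^{2} = \left(-5\right)^{2} = 25$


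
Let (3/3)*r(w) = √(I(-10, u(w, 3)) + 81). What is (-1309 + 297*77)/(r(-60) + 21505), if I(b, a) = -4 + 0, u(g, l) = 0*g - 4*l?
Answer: 10537450/10510567 - 490*√77/10510567 ≈ 1.0021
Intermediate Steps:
u(g, l) = -4*l (u(g, l) = 0 - 4*l = -4*l)
I(b, a) = -4
r(w) = √77 (r(w) = √(-4 + 81) = √77)
(-1309 + 297*77)/(r(-60) + 21505) = (-1309 + 297*77)/(√77 + 21505) = (-1309 + 22869)/(21505 + √77) = 21560/(21505 + √77)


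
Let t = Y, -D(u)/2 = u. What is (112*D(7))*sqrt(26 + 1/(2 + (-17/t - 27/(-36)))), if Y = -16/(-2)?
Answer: -1568*sqrt(690)/5 ≈ -8237.6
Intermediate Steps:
D(u) = -2*u
Y = 8 (Y = -16*(-1/2) = 8)
t = 8
(112*D(7))*sqrt(26 + 1/(2 + (-17/t - 27/(-36)))) = (112*(-2*7))*sqrt(26 + 1/(2 + (-17/8 - 27/(-36)))) = (112*(-14))*sqrt(26 + 1/(2 + (-17*1/8 - 27*(-1/36)))) = -1568*sqrt(26 + 1/(2 + (-17/8 + 3/4))) = -1568*sqrt(26 + 1/(2 - 11/8)) = -1568*sqrt(26 + 1/(5/8)) = -1568*sqrt(26 + 8/5) = -1568*sqrt(690)/5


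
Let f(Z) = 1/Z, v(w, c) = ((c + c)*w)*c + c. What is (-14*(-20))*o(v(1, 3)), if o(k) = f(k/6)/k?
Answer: 80/21 ≈ 3.8095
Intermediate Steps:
v(w, c) = c + 2*w*c² (v(w, c) = ((2*c)*w)*c + c = (2*c*w)*c + c = 2*w*c² + c = c + 2*w*c²)
o(k) = 6/k² (o(k) = 1/(((k/6))*k) = (6/k)/k = 6/k²)
(-14*(-20))*o(v(1, 3)) = (-14*(-20))*(6/(3*(1 + 2*3*1))²) = 280*(6/(3*(1 + 6))²) = 280*(6/(3*7)²) = 280*(6/21²) = 280*(6*(1/441)) = 280*(2/147) = 80/21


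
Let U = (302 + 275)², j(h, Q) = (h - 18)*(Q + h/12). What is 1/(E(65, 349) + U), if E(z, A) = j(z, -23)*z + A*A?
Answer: 12/4812155 ≈ 2.4937e-6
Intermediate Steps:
j(h, Q) = (-18 + h)*(Q + h/12) (j(h, Q) = (-18 + h)*(Q + h*(1/12)) = (-18 + h)*(Q + h/12))
U = 332929 (U = 577² = 332929)
E(z, A) = A² + z*(414 - 49*z/2 + z²/12) (E(z, A) = (-18*(-23) - 3*z/2 + z²/12 - 23*z)*z + A*A = (414 - 3*z/2 + z²/12 - 23*z)*z + A² = (414 - 49*z/2 + z²/12)*z + A² = z*(414 - 49*z/2 + z²/12) + A² = A² + z*(414 - 49*z/2 + z²/12))
1/(E(65, 349) + U) = 1/((349² + (1/12)*65*(4968 + 65² - 294*65)) + 332929) = 1/((121801 + (1/12)*65*(4968 + 4225 - 19110)) + 332929) = 1/((121801 + (1/12)*65*(-9917)) + 332929) = 1/((121801 - 644605/12) + 332929) = 1/(817007/12 + 332929) = 1/(4812155/12) = 12/4812155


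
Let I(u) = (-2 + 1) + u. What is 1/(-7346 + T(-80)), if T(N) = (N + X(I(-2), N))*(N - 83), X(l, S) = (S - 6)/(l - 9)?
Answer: 6/27155 ≈ 0.00022095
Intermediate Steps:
I(u) = -1 + u
X(l, S) = (-6 + S)/(-9 + l)
T(N) = (½ + 11*N/12)*(-83 + N) (T(N) = (N + (-6 + N)/(-9 + (-1 - 2)))*(N - 83) = (N + (-6 + N)/(-9 - 3))*(-83 + N) = (N + (-6 + N)/(-12))*(-83 + N) = (N - (-6 + N)/12)*(-83 + N) = (N + (½ - N/12))*(-83 + N) = (½ + 11*N/12)*(-83 + N))
1/(-7346 + T(-80)) = 1/(-7346 + (-83/2 - 907/12*(-80) + (11/12)*(-80)²)) = 1/(-7346 + (-83/2 + 18140/3 + (11/12)*6400)) = 1/(-7346 + (-83/2 + 18140/3 + 17600/3)) = 1/(-7346 + 71231/6) = 1/(27155/6) = 6/27155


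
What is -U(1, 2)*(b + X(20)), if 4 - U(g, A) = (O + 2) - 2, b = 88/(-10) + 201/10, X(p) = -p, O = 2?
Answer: 87/5 ≈ 17.400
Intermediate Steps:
b = 113/10 (b = 88*(-1/10) + 201*(1/10) = -44/5 + 201/10 = 113/10 ≈ 11.300)
U(g, A) = 2 (U(g, A) = 4 - ((2 + 2) - 2) = 4 - (4 - 2) = 4 - 1*2 = 4 - 2 = 2)
-U(1, 2)*(b + X(20)) = -2*(113/10 - 1*20) = -2*(113/10 - 20) = -2*(-87)/10 = -1*(-87/5) = 87/5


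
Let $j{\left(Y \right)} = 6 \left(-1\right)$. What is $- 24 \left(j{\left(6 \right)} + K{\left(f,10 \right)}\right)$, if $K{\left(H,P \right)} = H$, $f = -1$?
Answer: $168$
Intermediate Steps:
$j{\left(Y \right)} = -6$
$- 24 \left(j{\left(6 \right)} + K{\left(f,10 \right)}\right) = - 24 \left(-6 - 1\right) = \left(-24\right) \left(-7\right) = 168$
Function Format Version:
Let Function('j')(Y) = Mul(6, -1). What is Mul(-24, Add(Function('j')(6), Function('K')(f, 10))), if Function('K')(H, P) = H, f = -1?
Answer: 168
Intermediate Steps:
Function('j')(Y) = -6
Mul(-24, Add(Function('j')(6), Function('K')(f, 10))) = Mul(-24, Add(-6, -1)) = Mul(-24, -7) = 168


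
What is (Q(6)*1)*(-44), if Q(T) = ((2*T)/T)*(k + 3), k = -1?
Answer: -176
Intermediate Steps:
Q(T) = 4 (Q(T) = ((2*T)/T)*(-1 + 3) = 2*2 = 4)
(Q(6)*1)*(-44) = (4*1)*(-44) = 4*(-44) = -176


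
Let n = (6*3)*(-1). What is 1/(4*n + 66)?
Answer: -⅙ ≈ -0.16667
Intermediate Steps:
n = -18 (n = 18*(-1) = -18)
1/(4*n + 66) = 1/(4*(-18) + 66) = 1/(-72 + 66) = 1/(-6) = -⅙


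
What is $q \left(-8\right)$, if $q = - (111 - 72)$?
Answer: $312$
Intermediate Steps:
$q = -39$ ($q = - (111 - 72) = \left(-1\right) 39 = -39$)
$q \left(-8\right) = \left(-39\right) \left(-8\right) = 312$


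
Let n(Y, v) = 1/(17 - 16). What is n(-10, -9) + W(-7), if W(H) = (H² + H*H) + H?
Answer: 92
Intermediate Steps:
W(H) = H + 2*H² (W(H) = (H² + H²) + H = 2*H² + H = H + 2*H²)
n(Y, v) = 1 (n(Y, v) = 1/1 = 1)
n(-10, -9) + W(-7) = 1 - 7*(1 + 2*(-7)) = 1 - 7*(1 - 14) = 1 - 7*(-13) = 1 + 91 = 92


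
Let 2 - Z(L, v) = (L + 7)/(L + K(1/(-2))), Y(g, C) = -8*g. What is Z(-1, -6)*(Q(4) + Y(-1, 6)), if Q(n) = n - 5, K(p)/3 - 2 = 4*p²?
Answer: 35/4 ≈ 8.7500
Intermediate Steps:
K(p) = 6 + 12*p² (K(p) = 6 + 3*(4*p²) = 6 + 12*p²)
Z(L, v) = 2 - (7 + L)/(9 + L) (Z(L, v) = 2 - (L + 7)/(L + (6 + 12*(1/(-2))²)) = 2 - (7 + L)/(L + (6 + 12*(-½)²)) = 2 - (7 + L)/(L + (6 + 12*(¼))) = 2 - (7 + L)/(L + (6 + 3)) = 2 - (7 + L)/(L + 9) = 2 - (7 + L)/(9 + L))
Q(n) = -5 + n
Z(-1, -6)*(Q(4) + Y(-1, 6)) = ((11 - 1)/(9 - 1))*((-5 + 4) - 8*(-1)) = (10/8)*(-1 + 8) = ((⅛)*10)*7 = (5/4)*7 = 35/4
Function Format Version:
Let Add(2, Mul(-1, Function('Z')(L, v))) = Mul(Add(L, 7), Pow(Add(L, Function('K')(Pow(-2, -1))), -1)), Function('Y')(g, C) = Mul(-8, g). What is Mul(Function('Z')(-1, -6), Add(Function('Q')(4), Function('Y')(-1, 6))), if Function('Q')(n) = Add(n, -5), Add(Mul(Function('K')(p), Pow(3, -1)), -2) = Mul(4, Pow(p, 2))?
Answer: Rational(35, 4) ≈ 8.7500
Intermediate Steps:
Function('K')(p) = Add(6, Mul(12, Pow(p, 2))) (Function('K')(p) = Add(6, Mul(3, Mul(4, Pow(p, 2)))) = Add(6, Mul(12, Pow(p, 2))))
Function('Z')(L, v) = Add(2, Mul(-1, Pow(Add(9, L), -1), Add(7, L))) (Function('Z')(L, v) = Add(2, Mul(-1, Mul(Add(L, 7), Pow(Add(L, Add(6, Mul(12, Pow(Pow(-2, -1), 2)))), -1)))) = Add(2, Mul(-1, Mul(Add(7, L), Pow(Add(L, Add(6, Mul(12, Pow(Rational(-1, 2), 2)))), -1)))) = Add(2, Mul(-1, Mul(Add(7, L), Pow(Add(L, Add(6, Mul(12, Rational(1, 4)))), -1)))) = Add(2, Mul(-1, Mul(Add(7, L), Pow(Add(L, Add(6, 3)), -1)))) = Add(2, Mul(-1, Mul(Add(7, L), Pow(Add(L, 9), -1)))) = Add(2, Mul(-1, Mul(Add(7, L), Pow(Add(9, L), -1)))) = Add(2, Mul(-1, Mul(Pow(Add(9, L), -1), Add(7, L)))) = Add(2, Mul(-1, Pow(Add(9, L), -1), Add(7, L))))
Function('Q')(n) = Add(-5, n)
Mul(Function('Z')(-1, -6), Add(Function('Q')(4), Function('Y')(-1, 6))) = Mul(Mul(Pow(Add(9, -1), -1), Add(11, -1)), Add(Add(-5, 4), Mul(-8, -1))) = Mul(Mul(Pow(8, -1), 10), Add(-1, 8)) = Mul(Mul(Rational(1, 8), 10), 7) = Mul(Rational(5, 4), 7) = Rational(35, 4)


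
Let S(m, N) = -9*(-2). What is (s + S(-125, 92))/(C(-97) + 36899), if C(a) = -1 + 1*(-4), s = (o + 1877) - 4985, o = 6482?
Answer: 1696/18447 ≈ 0.091939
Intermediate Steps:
s = 3374 (s = (6482 + 1877) - 4985 = 8359 - 4985 = 3374)
C(a) = -5 (C(a) = -1 - 4 = -5)
S(m, N) = 18
(s + S(-125, 92))/(C(-97) + 36899) = (3374 + 18)/(-5 + 36899) = 3392/36894 = 3392*(1/36894) = 1696/18447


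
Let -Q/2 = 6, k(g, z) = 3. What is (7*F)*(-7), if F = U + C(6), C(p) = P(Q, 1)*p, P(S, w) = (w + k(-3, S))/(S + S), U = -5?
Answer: 294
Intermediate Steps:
Q = -12 (Q = -2*6 = -12)
P(S, w) = (3 + w)/(2*S) (P(S, w) = (w + 3)/(S + S) = (3 + w)/((2*S)) = (3 + w)*(1/(2*S)) = (3 + w)/(2*S))
C(p) = -p/6 (C(p) = ((½)*(3 + 1)/(-12))*p = ((½)*(-1/12)*4)*p = -p/6)
F = -6 (F = -5 - ⅙*6 = -5 - 1 = -6)
(7*F)*(-7) = (7*(-6))*(-7) = -42*(-7) = 294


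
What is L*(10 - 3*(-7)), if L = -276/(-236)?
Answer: 2139/59 ≈ 36.254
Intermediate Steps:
L = 69/59 (L = -276*(-1/236) = 69/59 ≈ 1.1695)
L*(10 - 3*(-7)) = 69*(10 - 3*(-7))/59 = 69*(10 + 21)/59 = (69/59)*31 = 2139/59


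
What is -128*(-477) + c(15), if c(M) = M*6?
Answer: 61146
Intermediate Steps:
c(M) = 6*M
-128*(-477) + c(15) = -128*(-477) + 6*15 = 61056 + 90 = 61146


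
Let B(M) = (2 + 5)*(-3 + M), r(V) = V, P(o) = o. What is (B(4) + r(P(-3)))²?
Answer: 16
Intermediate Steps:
B(M) = -21 + 7*M (B(M) = 7*(-3 + M) = -21 + 7*M)
(B(4) + r(P(-3)))² = ((-21 + 7*4) - 3)² = ((-21 + 28) - 3)² = (7 - 3)² = 4² = 16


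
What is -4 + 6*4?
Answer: 20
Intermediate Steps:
-4 + 6*4 = -4 + 24 = 20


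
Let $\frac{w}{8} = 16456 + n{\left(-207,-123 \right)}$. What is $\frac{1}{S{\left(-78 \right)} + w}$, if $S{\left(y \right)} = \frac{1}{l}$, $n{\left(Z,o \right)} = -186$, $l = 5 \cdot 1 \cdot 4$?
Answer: $\frac{20}{2603201} \approx 7.6828 \cdot 10^{-6}$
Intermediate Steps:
$l = 20$ ($l = 5 \cdot 4 = 20$)
$S{\left(y \right)} = \frac{1}{20}$
$w = 130160$ ($w = 8 \left(16456 - 186\right) = 8 \cdot 16270 = 130160$)
$\frac{1}{S{\left(-78 \right)} + w} = \frac{1}{\frac{1}{20} + 130160} = \frac{1}{\frac{2603201}{20}} = \frac{20}{2603201}$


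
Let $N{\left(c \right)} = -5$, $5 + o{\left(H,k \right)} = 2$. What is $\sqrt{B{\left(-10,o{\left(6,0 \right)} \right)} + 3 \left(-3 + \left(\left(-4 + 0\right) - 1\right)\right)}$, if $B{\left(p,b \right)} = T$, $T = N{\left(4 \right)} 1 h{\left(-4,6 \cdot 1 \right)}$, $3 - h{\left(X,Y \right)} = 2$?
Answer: $i \sqrt{29} \approx 5.3852 i$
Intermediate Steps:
$o{\left(H,k \right)} = -3$ ($o{\left(H,k \right)} = -5 + 2 = -3$)
$h{\left(X,Y \right)} = 1$ ($h{\left(X,Y \right)} = 3 - 2 = 1$)
$T = -5$ ($T = \left(-5\right) 1 \cdot 1 = \left(-5\right) 1 = -5$)
$B{\left(p,b \right)} = -5$
$\sqrt{B{\left(-10,o{\left(6,0 \right)} \right)} + 3 \left(-3 + \left(\left(-4 + 0\right) - 1\right)\right)} = \sqrt{-5 + 3 \left(-3 + \left(\left(-4 + 0\right) - 1\right)\right)} = \sqrt{-5 + 3 \left(-3 - 5\right)} = \sqrt{-5 + 3 \left(-8\right)} = \sqrt{-5 - 24} = \sqrt{-29} = i \sqrt{29}$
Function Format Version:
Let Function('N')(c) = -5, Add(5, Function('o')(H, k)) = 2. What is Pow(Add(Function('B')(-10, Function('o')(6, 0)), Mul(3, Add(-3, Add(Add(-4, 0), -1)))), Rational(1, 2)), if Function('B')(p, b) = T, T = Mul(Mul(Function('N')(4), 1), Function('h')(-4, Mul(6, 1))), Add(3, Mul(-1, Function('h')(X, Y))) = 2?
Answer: Mul(I, Pow(29, Rational(1, 2))) ≈ Mul(5.3852, I)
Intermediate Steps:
Function('o')(H, k) = -3 (Function('o')(H, k) = Add(-5, 2) = -3)
Function('h')(X, Y) = 1 (Function('h')(X, Y) = Add(3, Mul(-1, 2)) = Add(3, -2) = 1)
T = -5 (T = Mul(Mul(-5, 1), 1) = Mul(-5, 1) = -5)
Function('B')(p, b) = -5
Pow(Add(Function('B')(-10, Function('o')(6, 0)), Mul(3, Add(-3, Add(Add(-4, 0), -1)))), Rational(1, 2)) = Pow(Add(-5, Mul(3, Add(-3, Add(Add(-4, 0), -1)))), Rational(1, 2)) = Pow(Add(-5, Mul(3, Add(-3, Add(-4, -1)))), Rational(1, 2)) = Pow(Add(-5, Mul(3, Add(-3, -5))), Rational(1, 2)) = Pow(Add(-5, Mul(3, -8)), Rational(1, 2)) = Pow(Add(-5, -24), Rational(1, 2)) = Pow(-29, Rational(1, 2)) = Mul(I, Pow(29, Rational(1, 2)))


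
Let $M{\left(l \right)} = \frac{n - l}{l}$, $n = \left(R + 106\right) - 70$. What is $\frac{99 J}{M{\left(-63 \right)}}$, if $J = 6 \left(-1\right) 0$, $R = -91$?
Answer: $0$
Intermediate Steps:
$n = -55$ ($n = \left(-91 + 106\right) - 70 = 15 - 70 = -55$)
$J = 0$ ($J = \left(-6\right) 0 = 0$)
$M{\left(l \right)} = \frac{-55 - l}{l}$
$\frac{99 J}{M{\left(-63 \right)}} = \frac{99 \cdot 0}{\frac{1}{-63} \left(-55 - -63\right)} = \frac{0}{\left(- \frac{1}{63}\right) \left(-55 + 63\right)} = \frac{0}{\left(- \frac{1}{63}\right) 8} = \frac{0}{- \frac{8}{63}} = 0 \left(- \frac{63}{8}\right) = 0$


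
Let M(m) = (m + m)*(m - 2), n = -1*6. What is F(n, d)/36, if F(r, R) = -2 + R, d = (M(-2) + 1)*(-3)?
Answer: -53/36 ≈ -1.4722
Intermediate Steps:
n = -6
M(m) = 2*m*(-2 + m) (M(m) = (2*m)*(-2 + m) = 2*m*(-2 + m))
d = -51 (d = (2*(-2)*(-2 - 2) + 1)*(-3) = (2*(-2)*(-4) + 1)*(-3) = (16 + 1)*(-3) = 17*(-3) = -51)
F(n, d)/36 = (-2 - 51)/36 = -53*1/36 = -53/36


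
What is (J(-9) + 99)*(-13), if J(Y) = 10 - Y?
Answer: -1534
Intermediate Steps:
(J(-9) + 99)*(-13) = ((10 - 1*(-9)) + 99)*(-13) = ((10 + 9) + 99)*(-13) = (19 + 99)*(-13) = 118*(-13) = -1534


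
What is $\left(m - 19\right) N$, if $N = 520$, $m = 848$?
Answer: $431080$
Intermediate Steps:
$\left(m - 19\right) N = \left(848 - 19\right) 520 = 829 \cdot 520 = 431080$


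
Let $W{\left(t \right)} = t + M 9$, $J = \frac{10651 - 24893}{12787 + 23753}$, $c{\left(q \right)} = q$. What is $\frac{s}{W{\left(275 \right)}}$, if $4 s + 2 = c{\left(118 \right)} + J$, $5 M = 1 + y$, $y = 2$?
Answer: $\frac{2112199}{20491632} \approx 0.10308$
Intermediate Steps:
$M = \frac{3}{5}$ ($M = \frac{1 + 2}{5} = \frac{1}{5} \cdot 3 = \frac{3}{5} \approx 0.6$)
$J = - \frac{7121}{18270}$ ($J = - \frac{14242}{36540} = \left(-14242\right) \frac{1}{36540} = - \frac{7121}{18270} \approx -0.38976$)
$W{\left(t \right)} = \frac{27}{5} + t$ ($W{\left(t \right)} = t + \frac{3}{5} \cdot 9 = t + \frac{27}{5} = \frac{27}{5} + t$)
$s = \frac{2112199}{73080}$ ($s = - \frac{1}{2} + \frac{118 - \frac{7121}{18270}}{4} = - \frac{1}{2} + \frac{1}{4} \cdot \frac{2148739}{18270} = - \frac{1}{2} + \frac{2148739}{73080} = \frac{2112199}{73080} \approx 28.903$)
$\frac{s}{W{\left(275 \right)}} = \frac{2112199}{73080 \left(\frac{27}{5} + 275\right)} = \frac{2112199}{73080 \cdot \frac{1402}{5}} = \frac{2112199}{73080} \cdot \frac{5}{1402} = \frac{2112199}{20491632}$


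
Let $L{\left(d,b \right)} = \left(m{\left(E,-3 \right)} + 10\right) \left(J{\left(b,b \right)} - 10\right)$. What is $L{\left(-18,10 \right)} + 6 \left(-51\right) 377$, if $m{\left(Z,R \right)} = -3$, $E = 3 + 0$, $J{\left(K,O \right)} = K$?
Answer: $-115362$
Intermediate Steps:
$E = 3$
$L{\left(d,b \right)} = -70 + 7 b$ ($L{\left(d,b \right)} = \left(-3 + 10\right) \left(b - 10\right) = 7 \left(-10 + b\right) = -70 + 7 b$)
$L{\left(-18,10 \right)} + 6 \left(-51\right) 377 = \left(-70 + 7 \cdot 10\right) + 6 \left(-51\right) 377 = \left(-70 + 70\right) - 115362 = 0 - 115362 = -115362$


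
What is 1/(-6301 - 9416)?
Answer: -1/15717 ≈ -6.3625e-5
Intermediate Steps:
1/(-6301 - 9416) = 1/(-15717) = -1/15717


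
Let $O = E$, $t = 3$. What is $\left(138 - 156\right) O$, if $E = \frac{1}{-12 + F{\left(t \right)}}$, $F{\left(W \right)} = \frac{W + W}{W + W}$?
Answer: $\frac{18}{11} \approx 1.6364$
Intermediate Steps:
$F{\left(W \right)} = 1$ ($F{\left(W \right)} = \frac{2 W}{2 W} = 2 W \frac{1}{2 W} = 1$)
$E = - \frac{1}{11}$ ($E = \frac{1}{-12 + 1} = \frac{1}{-11} = - \frac{1}{11} \approx -0.090909$)
$O = - \frac{1}{11} \approx -0.090909$
$\left(138 - 156\right) O = \left(138 - 156\right) \left(- \frac{1}{11}\right) = \left(-18\right) \left(- \frac{1}{11}\right) = \frac{18}{11}$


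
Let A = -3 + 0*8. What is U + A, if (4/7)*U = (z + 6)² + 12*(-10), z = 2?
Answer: -101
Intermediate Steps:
U = -98 (U = 7*((2 + 6)² + 12*(-10))/4 = 7*(8² - 120)/4 = 7*(64 - 120)/4 = (7/4)*(-56) = -98)
A = -3 (A = -3 + 0 = -3)
U + A = -98 - 3 = -101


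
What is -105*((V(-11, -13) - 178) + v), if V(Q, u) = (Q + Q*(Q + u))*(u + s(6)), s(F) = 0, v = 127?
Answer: 350700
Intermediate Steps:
V(Q, u) = u*(Q + Q*(Q + u)) (V(Q, u) = (Q + Q*(Q + u))*(u + 0) = (Q + Q*(Q + u))*u = u*(Q + Q*(Q + u)))
-105*((V(-11, -13) - 178) + v) = -105*((-11*(-13)*(1 - 11 - 13) - 178) + 127) = -105*((-11*(-13)*(-23) - 178) + 127) = -105*((-3289 - 178) + 127) = -105*(-3467 + 127) = -105*(-3340) = 350700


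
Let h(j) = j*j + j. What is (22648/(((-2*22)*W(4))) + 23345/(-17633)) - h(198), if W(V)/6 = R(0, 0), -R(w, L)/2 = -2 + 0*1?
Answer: -1191731975/30228 ≈ -39425.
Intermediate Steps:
R(w, L) = 4 (R(w, L) = -2*(-2 + 0*1) = -2*(-2 + 0) = -2*(-2) = 4)
W(V) = 24 (W(V) = 6*4 = 24)
h(j) = j + j² (h(j) = j² + j = j + j²)
(22648/(((-2*22)*W(4))) + 23345/(-17633)) - h(198) = (22648/((-2*22*24)) + 23345/(-17633)) - 198*(1 + 198) = (22648/((-44*24)) + 23345*(-1/17633)) - 198*199 = (22648/(-1056) - 3335/2519) - 1*39402 = (22648*(-1/1056) - 3335/2519) - 39402 = (-2831/132 - 3335/2519) - 39402 = -688319/30228 - 39402 = -1191731975/30228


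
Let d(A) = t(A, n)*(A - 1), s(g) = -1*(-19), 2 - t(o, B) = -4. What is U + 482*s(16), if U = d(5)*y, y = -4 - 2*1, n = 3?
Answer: 9014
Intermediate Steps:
t(o, B) = 6 (t(o, B) = 2 - 1*(-4) = 2 + 4 = 6)
s(g) = 19
y = -6 (y = -4 - 2 = -6)
d(A) = -6 + 6*A (d(A) = 6*(A - 1) = 6*(-1 + A) = -6 + 6*A)
U = -144 (U = (-6 + 6*5)*(-6) = (-6 + 30)*(-6) = 24*(-6) = -144)
U + 482*s(16) = -144 + 482*19 = -144 + 9158 = 9014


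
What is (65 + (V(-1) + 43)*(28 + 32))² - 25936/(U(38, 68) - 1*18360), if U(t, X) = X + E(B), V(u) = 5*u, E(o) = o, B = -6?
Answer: 50310592693/9149 ≈ 5.4990e+6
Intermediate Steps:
U(t, X) = -6 + X (U(t, X) = X - 6 = -6 + X)
(65 + (V(-1) + 43)*(28 + 32))² - 25936/(U(38, 68) - 1*18360) = (65 + (5*(-1) + 43)*(28 + 32))² - 25936/((-6 + 68) - 1*18360) = (65 + (-5 + 43)*60)² - 25936/(62 - 18360) = (65 + 38*60)² - 25936/(-18298) = (65 + 2280)² - 25936*(-1)/18298 = 2345² - 1*(-12968/9149) = 5499025 + 12968/9149 = 50310592693/9149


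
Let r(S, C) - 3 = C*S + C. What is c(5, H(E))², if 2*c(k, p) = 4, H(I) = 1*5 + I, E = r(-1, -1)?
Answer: 4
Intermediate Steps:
r(S, C) = 3 + C + C*S (r(S, C) = 3 + (C*S + C) = 3 + (C + C*S) = 3 + C + C*S)
E = 3 (E = 3 - 1 - 1*(-1) = 3 - 1 + 1 = 3)
H(I) = 5 + I
c(k, p) = 2 (c(k, p) = (½)*4 = 2)
c(5, H(E))² = 2² = 4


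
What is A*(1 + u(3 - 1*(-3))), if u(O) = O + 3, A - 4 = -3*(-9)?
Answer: 310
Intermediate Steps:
A = 31 (A = 4 - 3*(-9) = 4 + 27 = 31)
u(O) = 3 + O
A*(1 + u(3 - 1*(-3))) = 31*(1 + (3 + (3 - 1*(-3)))) = 31*(1 + (3 + (3 + 3))) = 31*(1 + (3 + 6)) = 31*(1 + 9) = 31*10 = 310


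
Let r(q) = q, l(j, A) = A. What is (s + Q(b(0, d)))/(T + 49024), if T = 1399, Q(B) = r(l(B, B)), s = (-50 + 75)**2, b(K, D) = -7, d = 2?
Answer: 618/50423 ≈ 0.012256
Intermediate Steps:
s = 625 (s = 25**2 = 625)
Q(B) = B
(s + Q(b(0, d)))/(T + 49024) = (625 - 7)/(1399 + 49024) = 618/50423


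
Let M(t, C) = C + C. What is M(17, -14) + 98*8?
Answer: 756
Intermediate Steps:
M(t, C) = 2*C
M(17, -14) + 98*8 = 2*(-14) + 98*8 = -28 + 784 = 756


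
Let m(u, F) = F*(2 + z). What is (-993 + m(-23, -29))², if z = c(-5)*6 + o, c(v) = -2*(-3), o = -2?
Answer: 4149369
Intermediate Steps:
c(v) = 6
z = 34 (z = 6*6 - 2 = 36 - 2 = 34)
m(u, F) = 36*F (m(u, F) = F*(2 + 34) = F*36 = 36*F)
(-993 + m(-23, -29))² = (-993 + 36*(-29))² = (-993 - 1044)² = (-2037)² = 4149369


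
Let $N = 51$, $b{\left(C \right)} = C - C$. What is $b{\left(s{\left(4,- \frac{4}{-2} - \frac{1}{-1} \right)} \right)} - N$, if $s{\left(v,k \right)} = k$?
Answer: $-51$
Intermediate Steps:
$b{\left(C \right)} = 0$
$b{\left(s{\left(4,- \frac{4}{-2} - \frac{1}{-1} \right)} \right)} - N = 0 - 51 = -51$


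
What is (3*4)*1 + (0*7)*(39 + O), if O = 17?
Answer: 12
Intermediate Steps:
(3*4)*1 + (0*7)*(39 + O) = (3*4)*1 + (0*7)*(39 + 17) = 12*1 + 0*56 = 12 + 0 = 12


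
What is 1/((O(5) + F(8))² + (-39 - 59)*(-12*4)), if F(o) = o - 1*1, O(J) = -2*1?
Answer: 1/4729 ≈ 0.00021146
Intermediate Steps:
O(J) = -2
F(o) = -1 + o (F(o) = o - 1 = -1 + o)
1/((O(5) + F(8))² + (-39 - 59)*(-12*4)) = 1/((-2 + (-1 + 8))² + (-39 - 59)*(-12*4)) = 1/((-2 + 7)² - 98*(-48)) = 1/(5² + 4704) = 1/(25 + 4704) = 1/4729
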